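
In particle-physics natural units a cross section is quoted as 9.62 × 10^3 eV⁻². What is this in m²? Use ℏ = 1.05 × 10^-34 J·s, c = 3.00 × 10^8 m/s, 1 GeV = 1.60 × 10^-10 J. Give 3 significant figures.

Area is [L]² = [E]⁻²·(ℏc)²; restore (ℏc)².
1 GeV⁻² → (ℏc)² × (1 GeV in J)⁻² = 3.88 × 10^-32 m².
Convert the energy scale: 9.62 × 10^3 eV⁻² = 9.62 × 10^21 GeV⁻².
Result: 9.62 × 10^21 × 3.88 × 10^-32 = 3.73 × 10^-10 m².

3.73 × 10^-10 m²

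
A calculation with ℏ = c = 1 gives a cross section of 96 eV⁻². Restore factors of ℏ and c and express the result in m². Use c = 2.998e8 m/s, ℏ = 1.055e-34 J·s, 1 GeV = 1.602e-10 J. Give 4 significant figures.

Area is [L]² = [E]⁻²·(ℏc)²; restore (ℏc)².
1 GeV⁻² → (ℏc)² × (1 GeV in J)⁻² = 3.898e-32 m².
Convert the energy scale: 96 eV⁻² = 9.60e19 GeV⁻².
Result: 9.60e19 × 3.898e-32 = 3.742e-12 m².

3.742e-12 m²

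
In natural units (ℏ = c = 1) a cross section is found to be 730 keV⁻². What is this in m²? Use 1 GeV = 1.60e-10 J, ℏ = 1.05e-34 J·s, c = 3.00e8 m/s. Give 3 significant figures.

Area is [L]² = [E]⁻²·(ℏc)²; restore (ℏc)².
1 GeV⁻² → (ℏc)² × (1 GeV in J)⁻² = 3.88e-32 m².
Convert the energy scale: 730 keV⁻² = 7.30e14 GeV⁻².
Result: 7.30e14 × 3.88e-32 = 2.83e-17 m².

2.83e-17 m²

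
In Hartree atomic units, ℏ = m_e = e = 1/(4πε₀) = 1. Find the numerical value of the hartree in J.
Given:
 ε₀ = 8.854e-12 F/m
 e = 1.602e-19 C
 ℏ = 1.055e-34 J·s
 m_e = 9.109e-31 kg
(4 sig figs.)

4.354e-18 J

Dimensional analysis gives E_h = m_e e⁴/(4πε₀ℏ)².
  = 6.000e-106 / 1.378e-88
  = 4.354e-18 J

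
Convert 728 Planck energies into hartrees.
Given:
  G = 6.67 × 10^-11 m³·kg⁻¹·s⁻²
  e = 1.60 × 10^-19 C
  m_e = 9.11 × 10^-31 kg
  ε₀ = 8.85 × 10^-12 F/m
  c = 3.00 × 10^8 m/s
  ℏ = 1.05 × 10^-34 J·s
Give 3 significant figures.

Planck energy: E_P = √(ℏc⁵/G) = 1.96 × 10^9 J
hartree: E_h = m_e e⁴/(4πε₀ℏ)² = 4.38 × 10^-18 J
728 × 1.96 × 10^9 / 4.38 × 10^-18 = 3.25 × 10^29

3.25 × 10^29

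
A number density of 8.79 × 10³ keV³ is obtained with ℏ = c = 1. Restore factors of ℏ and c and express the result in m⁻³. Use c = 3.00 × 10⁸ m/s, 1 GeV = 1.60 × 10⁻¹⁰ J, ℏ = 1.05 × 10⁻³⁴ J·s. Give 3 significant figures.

1.15 × 10³³ m⁻³

Number density is [L]⁻³ = [E]³/(ℏc)³.
1 GeV³ → 1/(ℏc)³ × (1 GeV in J)³ = 1.31 × 10⁴⁷ m⁻³.
Convert the energy scale: 8.79 × 10³ keV³ = 8.79 × 10⁻¹⁵ GeV³.
Result: 8.79 × 10⁻¹⁵ × 1.31 × 10⁴⁷ = 1.15 × 10³³ m⁻³.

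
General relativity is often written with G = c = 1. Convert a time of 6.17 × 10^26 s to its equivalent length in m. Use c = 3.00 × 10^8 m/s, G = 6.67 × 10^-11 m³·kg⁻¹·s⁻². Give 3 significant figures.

1.85 × 10^35 m

Time → length via c.
6.17 × 10^26 s × (c) = 1.85 × 10^35 m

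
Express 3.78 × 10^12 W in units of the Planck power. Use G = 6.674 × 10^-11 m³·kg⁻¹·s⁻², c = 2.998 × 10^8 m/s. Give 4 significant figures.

Planck power: P_P = c⁵/G = 3.629 × 10^52 W.
3.78 × 10^12 / 3.629 × 10^52 = 1.042 × 10^-40

1.042 × 10^-40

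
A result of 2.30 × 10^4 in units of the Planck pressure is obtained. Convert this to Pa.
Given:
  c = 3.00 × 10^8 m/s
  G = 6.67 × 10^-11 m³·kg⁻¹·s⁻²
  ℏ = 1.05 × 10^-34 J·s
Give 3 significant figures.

One Planck pressure: p_P = c⁷/(ℏG²) = 4.68 × 10^113 Pa.
2.30 × 10^4 × 4.68 × 10^113 Pa = 1.08 × 10^118 Pa

1.08 × 10^118 Pa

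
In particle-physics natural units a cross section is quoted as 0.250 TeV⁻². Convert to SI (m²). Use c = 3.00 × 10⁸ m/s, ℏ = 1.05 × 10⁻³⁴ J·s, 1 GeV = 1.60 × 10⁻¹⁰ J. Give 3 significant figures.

9.69 × 10⁻³⁹ m²

Area is [L]² = [E]⁻²·(ℏc)²; restore (ℏc)².
1 GeV⁻² → (ℏc)² × (1 GeV in J)⁻² = 3.88 × 10⁻³² m².
Convert the energy scale: 0.250 TeV⁻² = 2.50 × 10⁻⁷ GeV⁻².
Result: 2.50 × 10⁻⁷ × 3.88 × 10⁻³² = 9.69 × 10⁻³⁹ m².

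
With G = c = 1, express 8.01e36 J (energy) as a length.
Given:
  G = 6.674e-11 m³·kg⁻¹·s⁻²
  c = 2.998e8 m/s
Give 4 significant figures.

6.617e-8 m

Energy → length via G/c⁴.
8.01e36 J × (G/c⁴) = 6.617e-8 m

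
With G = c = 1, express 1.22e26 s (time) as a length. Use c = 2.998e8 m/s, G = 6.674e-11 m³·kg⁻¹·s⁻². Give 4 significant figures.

Time → length via c.
1.22e26 s × (c) = 3.658e34 m

3.658e34 m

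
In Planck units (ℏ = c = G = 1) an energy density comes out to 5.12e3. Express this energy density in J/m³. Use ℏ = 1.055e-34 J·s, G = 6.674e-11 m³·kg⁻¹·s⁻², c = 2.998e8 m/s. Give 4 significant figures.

One Planck energy density: u_P = c⁷/(ℏG²) = 4.632e113 J/m³.
5.12e3 × 4.632e113 J/m³ = 2.372e117 J/m³

2.372e117 J/m³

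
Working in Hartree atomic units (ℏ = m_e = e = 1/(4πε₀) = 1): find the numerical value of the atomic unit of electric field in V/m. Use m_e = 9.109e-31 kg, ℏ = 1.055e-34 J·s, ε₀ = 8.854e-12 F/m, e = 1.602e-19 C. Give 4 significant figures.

5.131e11 V/m

From ℏ = m_e = e = 1/(4πε₀) = 1 the electric field scale is E_au = E_h/(e a₀) = m_e²e⁵/((4πε₀)³ℏ⁴).
E_h = 4.354e-18 J
a₀ = 5.297e-11 m
E_h/(e·a₀) = 5.131e11 V/m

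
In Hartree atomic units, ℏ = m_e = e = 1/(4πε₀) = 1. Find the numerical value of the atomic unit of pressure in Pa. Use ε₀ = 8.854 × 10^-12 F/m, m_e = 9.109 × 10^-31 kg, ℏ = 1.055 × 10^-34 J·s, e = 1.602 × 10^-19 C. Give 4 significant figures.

The unique combination of the constants set to 1 with dimensions of pressure is P_au = E_h/a₀³ = m_e⁴e¹⁰/((4πε₀)⁵ℏ⁸).
E_h = 4.354 × 10^-18 J
a₀ = 5.297 × 10^-11 m
E_h/a₀³ = 2.929 × 10^13 Pa

2.929 × 10^13 Pa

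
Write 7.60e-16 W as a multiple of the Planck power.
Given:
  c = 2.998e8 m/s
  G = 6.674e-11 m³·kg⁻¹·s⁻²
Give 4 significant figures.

Planck power: P_P = c⁵/G = 3.629e52 W.
7.60e-16 / 3.629e52 = 2.094e-68

2.094e-68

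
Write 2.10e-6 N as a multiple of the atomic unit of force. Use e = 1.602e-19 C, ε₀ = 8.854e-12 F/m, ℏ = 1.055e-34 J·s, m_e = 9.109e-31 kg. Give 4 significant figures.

25.55

atomic unit of force: F_au = E_h/a₀ = m_e²e⁶/((4πε₀)³ℏ⁴) = 8.220e-8 N.
2.10e-6 / 8.220e-8 = 25.55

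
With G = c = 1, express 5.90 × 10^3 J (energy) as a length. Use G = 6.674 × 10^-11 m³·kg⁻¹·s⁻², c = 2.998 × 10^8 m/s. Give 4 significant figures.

Energy → length via G/c⁴.
5.90 × 10^3 J × (G/c⁴) = 4.874 × 10^-41 m

4.874 × 10^-41 m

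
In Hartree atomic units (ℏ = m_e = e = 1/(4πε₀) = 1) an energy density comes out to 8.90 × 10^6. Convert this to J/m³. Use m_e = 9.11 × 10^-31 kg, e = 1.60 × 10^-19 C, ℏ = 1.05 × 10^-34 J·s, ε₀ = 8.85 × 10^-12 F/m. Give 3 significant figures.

One atomic unit of energy density: u_au = E_h/a₀³ = m_e⁴e¹⁰/((4πε₀)⁵ℏ⁸) = 3.01 × 10^13 J/m³.
8.90 × 10^6 × 3.01 × 10^13 J/m³ = 2.68 × 10^20 J/m³

2.68 × 10^20 J/m³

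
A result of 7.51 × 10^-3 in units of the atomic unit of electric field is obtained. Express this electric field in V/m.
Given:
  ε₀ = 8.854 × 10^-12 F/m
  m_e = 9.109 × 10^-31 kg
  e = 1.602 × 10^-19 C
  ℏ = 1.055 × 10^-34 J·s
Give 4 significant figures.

One atomic unit of electric field: E_au = E_h/(e a₀) = m_e²e⁵/((4πε₀)³ℏ⁴) = 5.131 × 10^11 V/m.
7.51 × 10^-3 × 5.131 × 10^11 V/m = 3.853 × 10^9 V/m

3.853 × 10^9 V/m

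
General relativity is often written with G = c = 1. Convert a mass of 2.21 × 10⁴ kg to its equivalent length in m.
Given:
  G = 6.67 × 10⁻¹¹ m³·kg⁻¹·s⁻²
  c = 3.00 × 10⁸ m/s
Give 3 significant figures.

In G = c = 1 units mass has dimensions of length; the conversion factor is G/c².
2.21 × 10⁴ kg × (G/c²) = 1.64 × 10⁻²³ m

1.64 × 10⁻²³ m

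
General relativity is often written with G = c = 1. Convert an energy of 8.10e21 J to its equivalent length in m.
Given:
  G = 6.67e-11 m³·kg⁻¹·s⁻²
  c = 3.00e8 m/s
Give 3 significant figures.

Energy → length via G/c⁴.
8.10e21 J × (G/c⁴) = 6.67e-23 m

6.67e-23 m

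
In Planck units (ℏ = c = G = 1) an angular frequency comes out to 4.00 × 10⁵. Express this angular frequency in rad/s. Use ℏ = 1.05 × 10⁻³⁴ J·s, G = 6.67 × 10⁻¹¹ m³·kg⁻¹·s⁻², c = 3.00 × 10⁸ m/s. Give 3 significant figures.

7.45 × 10⁴⁸ rad/s

One Planck angular frequency: ω_P = √(c⁵/(ℏG)) = 1.86 × 10⁴³ rad/s.
4.00 × 10⁵ × 1.86 × 10⁴³ rad/s = 7.45 × 10⁴⁸ rad/s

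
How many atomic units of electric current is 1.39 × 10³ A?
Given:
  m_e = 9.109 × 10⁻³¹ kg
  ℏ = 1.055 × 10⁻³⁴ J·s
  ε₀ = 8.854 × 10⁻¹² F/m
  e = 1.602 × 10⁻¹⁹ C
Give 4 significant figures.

atomic unit of electric current: I_au = e E_h/ℏ = m_e e⁵/((4πε₀)²ℏ³) = 6.612 × 10⁻³ A.
1.39 × 10³ / 6.612 × 10⁻³ = 2.102 × 10⁵

2.102 × 10⁵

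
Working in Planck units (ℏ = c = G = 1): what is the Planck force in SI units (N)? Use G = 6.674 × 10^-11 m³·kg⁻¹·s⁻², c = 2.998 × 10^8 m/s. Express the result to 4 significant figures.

The unique combination of the constants set to 1 with dimensions of force is F_P = c⁴/G.
  = 8.078 × 10^33 / 6.674 × 10^-11
  = 1.210 × 10^44 N

1.210 × 10^44 N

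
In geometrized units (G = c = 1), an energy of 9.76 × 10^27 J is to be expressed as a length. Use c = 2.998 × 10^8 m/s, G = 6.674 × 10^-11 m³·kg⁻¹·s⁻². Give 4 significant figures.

8.063 × 10^-17 m

Energy → length via G/c⁴.
9.76 × 10^27 J × (G/c⁴) = 8.063 × 10^-17 m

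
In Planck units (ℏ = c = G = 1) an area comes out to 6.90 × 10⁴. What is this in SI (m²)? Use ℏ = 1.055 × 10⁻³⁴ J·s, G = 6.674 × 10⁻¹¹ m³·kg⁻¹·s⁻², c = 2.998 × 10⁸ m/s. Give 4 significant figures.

One Planck area: A_P = ℏG/c³ = 2.613 × 10⁻⁷⁰ m².
6.90 × 10⁴ × 2.613 × 10⁻⁷⁰ m² = 1.803 × 10⁻⁶⁵ m²

1.803 × 10⁻⁶⁵ m²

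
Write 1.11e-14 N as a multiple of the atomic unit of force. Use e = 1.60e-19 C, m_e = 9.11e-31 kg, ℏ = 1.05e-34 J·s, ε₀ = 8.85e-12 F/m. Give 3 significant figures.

atomic unit of force: F_au = E_h/a₀ = m_e²e⁶/((4πε₀)³ℏ⁴) = 8.33e-8 N.
1.11e-14 / 8.33e-8 = 1.33e-7

1.33e-7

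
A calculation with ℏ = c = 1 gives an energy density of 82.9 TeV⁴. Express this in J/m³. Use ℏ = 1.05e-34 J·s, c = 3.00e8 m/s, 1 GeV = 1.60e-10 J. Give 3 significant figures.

[E]/[L]³ = [E]⁴/(ℏc)³; restore (ℏc)⁻³.
1 GeV⁴ → 1/(ℏc)³ × (1 GeV in J)⁴ = 2.10e37 J/m³.
Convert the energy scale: 82.9 TeV⁴ = 8.29e13 GeV⁴.
Result: 8.29e13 × 2.10e37 = 1.74e51 J/m³.

1.74e51 J/m³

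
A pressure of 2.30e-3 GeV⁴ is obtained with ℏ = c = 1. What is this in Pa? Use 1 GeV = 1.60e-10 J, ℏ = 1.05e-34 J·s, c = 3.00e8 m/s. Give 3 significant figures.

4.82e34 Pa

Pressure is [E]/[L]³ = [E]⁴/(ℏc)³.
1 GeV⁴ → 1/(ℏc)³ × (1 GeV in J)⁴ = 2.10e37 Pa.
Result: 2.30e-3 × 2.10e37 = 4.82e34 Pa.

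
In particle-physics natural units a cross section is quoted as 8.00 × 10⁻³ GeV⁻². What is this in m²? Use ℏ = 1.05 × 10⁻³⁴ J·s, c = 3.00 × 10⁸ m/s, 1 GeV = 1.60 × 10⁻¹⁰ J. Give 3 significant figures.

Area is [L]² = [E]⁻²·(ℏc)²; restore (ℏc)².
1 GeV⁻² → (ℏc)² × (1 GeV in J)⁻² = 3.88 × 10⁻³² m².
Result: 8.00 × 10⁻³ × 3.88 × 10⁻³² = 3.10 × 10⁻³⁴ m².

3.10 × 10⁻³⁴ m²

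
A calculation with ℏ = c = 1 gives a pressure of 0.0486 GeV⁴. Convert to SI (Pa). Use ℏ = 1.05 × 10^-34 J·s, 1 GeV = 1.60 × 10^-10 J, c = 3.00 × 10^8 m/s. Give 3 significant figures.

1.02 × 10^36 Pa

Pressure is [E]/[L]³ = [E]⁴/(ℏc)³.
1 GeV⁴ → 1/(ℏc)³ × (1 GeV in J)⁴ = 2.10 × 10^37 Pa.
Result: 0.0486 × 2.10 × 10^37 = 1.02 × 10^36 Pa.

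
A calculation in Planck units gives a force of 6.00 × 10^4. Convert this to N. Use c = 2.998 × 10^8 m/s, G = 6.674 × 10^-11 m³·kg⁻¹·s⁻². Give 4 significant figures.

7.263 × 10^48 N

One Planck force: F_P = c⁴/G = 1.210 × 10^44 N.
6.00 × 10^4 × 1.210 × 10^44 N = 7.263 × 10^48 N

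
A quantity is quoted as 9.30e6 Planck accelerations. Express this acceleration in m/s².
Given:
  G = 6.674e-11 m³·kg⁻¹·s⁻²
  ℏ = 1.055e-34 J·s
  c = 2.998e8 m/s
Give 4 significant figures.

One Planck acceleration: a_P = √(c⁷/(ℏG)) = 5.560e51 m/s².
9.30e6 × 5.560e51 m/s² = 5.171e58 m/s²

5.171e58 m/s²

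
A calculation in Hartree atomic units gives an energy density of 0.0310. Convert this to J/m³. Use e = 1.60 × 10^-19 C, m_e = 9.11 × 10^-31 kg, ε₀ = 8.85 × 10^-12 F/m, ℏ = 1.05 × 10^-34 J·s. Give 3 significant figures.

One atomic unit of energy density: u_au = E_h/a₀³ = m_e⁴e¹⁰/((4πε₀)⁵ℏ⁸) = 3.01 × 10^13 J/m³.
0.0310 × 3.01 × 10^13 J/m³ = 9.34 × 10^11 J/m³

9.34 × 10^11 J/m³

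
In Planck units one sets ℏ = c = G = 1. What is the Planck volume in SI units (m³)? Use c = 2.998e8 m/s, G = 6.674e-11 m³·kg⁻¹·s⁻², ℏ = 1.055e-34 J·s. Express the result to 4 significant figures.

V_P = (ℏG/c³)^(3/2)
  = √(1.784e-209)
  = 4.224e-105 m³

4.224e-105 m³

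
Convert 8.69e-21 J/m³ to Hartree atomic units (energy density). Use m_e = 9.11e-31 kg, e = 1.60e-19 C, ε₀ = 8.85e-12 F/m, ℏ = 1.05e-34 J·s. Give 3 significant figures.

atomic unit of energy density: u_au = E_h/a₀³ = m_e⁴e¹⁰/((4πε₀)⁵ℏ⁸) = 3.01e13 J/m³.
8.69e-21 / 3.01e13 = 2.88e-34

2.88e-34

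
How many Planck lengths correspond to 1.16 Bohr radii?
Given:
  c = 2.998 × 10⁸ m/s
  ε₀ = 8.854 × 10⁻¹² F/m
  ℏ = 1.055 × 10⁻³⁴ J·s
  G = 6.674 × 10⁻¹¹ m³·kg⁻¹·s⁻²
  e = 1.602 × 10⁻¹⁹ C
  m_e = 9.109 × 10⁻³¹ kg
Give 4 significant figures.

Bohr radius: a₀ = 4πε₀ℏ²/(m_e e²) = 5.297 × 10⁻¹¹ m
Planck length: ℓ_P = √(ℏG/c³) = 1.616 × 10⁻³⁵ m
1.16 × 5.297 × 10⁻¹¹ / 1.616 × 10⁻³⁵ = 3.801 × 10²⁴

3.801 × 10²⁴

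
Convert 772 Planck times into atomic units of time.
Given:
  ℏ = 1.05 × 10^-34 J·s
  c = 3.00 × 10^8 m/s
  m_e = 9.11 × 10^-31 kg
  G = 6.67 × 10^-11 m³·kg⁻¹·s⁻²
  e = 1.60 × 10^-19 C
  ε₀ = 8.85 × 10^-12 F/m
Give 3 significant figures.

1.73 × 10^-24

Planck time: t_P = √(ℏG/c⁵) = 5.37 × 10^-44 s
atomic unit of time: τ_au = (4πε₀)²ℏ³/(m_e e⁴) = 2.40 × 10^-17 s
772 × 5.37 × 10^-44 / 2.40 × 10^-17 = 1.73 × 10^-24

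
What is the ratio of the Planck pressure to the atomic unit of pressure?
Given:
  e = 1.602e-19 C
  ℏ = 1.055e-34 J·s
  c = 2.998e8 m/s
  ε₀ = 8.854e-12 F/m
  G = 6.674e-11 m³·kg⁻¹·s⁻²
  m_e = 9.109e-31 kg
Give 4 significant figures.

1.581e100

Planck pressure: p_P = c⁷/(ℏG²) = 4.632e113 Pa
atomic unit of pressure: P_au = E_h/a₀³ = m_e⁴e¹⁰/((4πε₀)⁵ℏ⁸) = 2.929e13 Pa
ratio = 4.632e113 / 2.929e13 = 1.581e100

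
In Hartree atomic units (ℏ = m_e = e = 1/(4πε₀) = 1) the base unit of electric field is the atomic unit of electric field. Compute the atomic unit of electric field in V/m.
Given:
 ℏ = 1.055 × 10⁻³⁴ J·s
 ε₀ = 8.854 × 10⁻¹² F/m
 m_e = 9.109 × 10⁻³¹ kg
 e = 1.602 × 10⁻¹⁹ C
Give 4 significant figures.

E_au = E_h/(e a₀) = m_e²e⁵/((4πε₀)³ℏ⁴)
E_h = 4.354 × 10⁻¹⁸ J
a₀ = 5.297 × 10⁻¹¹ m
E_h/(e·a₀) = 5.131 × 10¹¹ V/m

5.131 × 10¹¹ V/m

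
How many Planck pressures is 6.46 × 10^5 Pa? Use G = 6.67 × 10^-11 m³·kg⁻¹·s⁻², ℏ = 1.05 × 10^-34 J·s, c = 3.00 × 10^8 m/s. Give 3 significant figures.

Planck pressure: p_P = c⁷/(ℏG²) = 4.68 × 10^113 Pa.
6.46 × 10^5 / 4.68 × 10^113 = 1.38 × 10^-108

1.38 × 10^-108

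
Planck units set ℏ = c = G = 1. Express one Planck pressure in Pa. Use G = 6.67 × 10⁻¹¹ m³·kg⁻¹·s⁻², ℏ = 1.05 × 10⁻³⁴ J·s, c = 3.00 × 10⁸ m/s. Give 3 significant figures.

4.68 × 10¹¹³ Pa

The unique combination of the constants set to 1 with dimensions of pressure is p_P = c⁷/(ℏG²).
  = 2.19 × 10⁵⁹ / 4.67 × 10⁻⁵⁵
  = 4.68 × 10¹¹³ Pa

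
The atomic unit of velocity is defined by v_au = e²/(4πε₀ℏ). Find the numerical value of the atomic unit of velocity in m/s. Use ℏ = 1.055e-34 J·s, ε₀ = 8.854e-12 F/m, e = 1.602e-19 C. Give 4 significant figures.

v_au = e²/(4πε₀ℏ)
  = 2.566e-38 / 1.174e-44
  = 2.186e6 m/s

2.186e6 m/s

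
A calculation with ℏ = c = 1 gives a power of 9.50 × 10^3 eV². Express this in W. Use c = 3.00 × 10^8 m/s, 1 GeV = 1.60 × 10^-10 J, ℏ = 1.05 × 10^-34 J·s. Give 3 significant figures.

2.32 W

Power is [E]/[T] = [E]²/ℏ.
1 GeV² → 1/ℏ × (1 GeV in J)² = 2.44 × 10^14 W.
Convert the energy scale: 9.50 × 10^3 eV² = 9.50 × 10^-15 GeV².
Result: 9.50 × 10^-15 × 2.44 × 10^14 = 2.32 W.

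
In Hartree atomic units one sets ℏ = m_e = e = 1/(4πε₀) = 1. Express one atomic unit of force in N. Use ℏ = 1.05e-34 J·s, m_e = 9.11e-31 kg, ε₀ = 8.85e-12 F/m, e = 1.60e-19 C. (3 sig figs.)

8.33e-8 N

F_au = E_h/a₀ = m_e²e⁶/((4πε₀)³ℏ⁴)
E_h = 4.38e-18 J
a₀ = 5.26e-11 m
E_h/a₀ = 8.33e-8 N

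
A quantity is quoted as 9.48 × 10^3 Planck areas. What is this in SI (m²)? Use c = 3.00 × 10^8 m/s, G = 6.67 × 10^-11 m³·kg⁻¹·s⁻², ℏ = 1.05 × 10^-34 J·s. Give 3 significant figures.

2.46 × 10^-66 m²

One Planck area: A_P = ℏG/c³ = 2.59 × 10^-70 m².
9.48 × 10^3 × 2.59 × 10^-70 m² = 2.46 × 10^-66 m²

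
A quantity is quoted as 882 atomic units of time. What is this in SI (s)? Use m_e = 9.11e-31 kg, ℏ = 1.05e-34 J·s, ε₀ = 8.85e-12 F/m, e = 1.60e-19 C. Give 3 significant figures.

2.12e-14 s

One atomic unit of time: τ_au = (4πε₀)²ℏ³/(m_e e⁴) = 2.40e-17 s.
882 × 2.40e-17 s = 2.12e-14 s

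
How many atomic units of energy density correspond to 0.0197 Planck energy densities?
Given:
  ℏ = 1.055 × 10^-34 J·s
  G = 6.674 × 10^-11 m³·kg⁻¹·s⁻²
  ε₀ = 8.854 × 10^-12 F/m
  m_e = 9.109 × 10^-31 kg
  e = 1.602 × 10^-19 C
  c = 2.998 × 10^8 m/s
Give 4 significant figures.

Planck energy density: u_P = c⁷/(ℏG²) = 4.632 × 10^113 J/m³
atomic unit of energy density: u_au = E_h/a₀³ = m_e⁴e¹⁰/((4πε₀)⁵ℏ⁸) = 2.929 × 10^13 J/m³
0.0197 × 4.632 × 10^113 / 2.929 × 10^13 = 3.115 × 10^98

3.115 × 10^98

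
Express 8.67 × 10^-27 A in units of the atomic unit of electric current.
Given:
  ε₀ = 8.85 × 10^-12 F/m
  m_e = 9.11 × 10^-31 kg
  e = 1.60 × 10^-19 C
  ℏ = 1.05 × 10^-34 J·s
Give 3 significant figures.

1.30 × 10^-24

atomic unit of electric current: I_au = e E_h/ℏ = m_e e⁵/((4πε₀)²ℏ³) = 6.67 × 10^-3 A.
8.67 × 10^-27 / 6.67 × 10^-3 = 1.30 × 10^-24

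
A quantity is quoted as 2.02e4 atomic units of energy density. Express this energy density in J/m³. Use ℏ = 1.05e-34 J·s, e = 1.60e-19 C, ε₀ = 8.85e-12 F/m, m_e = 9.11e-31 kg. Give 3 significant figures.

One atomic unit of energy density: u_au = E_h/a₀³ = m_e⁴e¹⁰/((4πε₀)⁵ℏ⁸) = 3.01e13 J/m³.
2.02e4 × 3.01e13 J/m³ = 6.09e17 J/m³

6.09e17 J/m³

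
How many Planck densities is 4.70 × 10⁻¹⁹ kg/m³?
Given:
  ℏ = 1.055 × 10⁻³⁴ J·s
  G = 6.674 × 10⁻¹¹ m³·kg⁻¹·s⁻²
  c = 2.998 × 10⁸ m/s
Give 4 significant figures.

Planck density: ρ_P = c⁵/(ℏG²) = 5.154 × 10⁹⁶ kg/m³.
4.70 × 10⁻¹⁹ / 5.154 × 10⁹⁶ = 9.119 × 10⁻¹¹⁶

9.119 × 10⁻¹¹⁶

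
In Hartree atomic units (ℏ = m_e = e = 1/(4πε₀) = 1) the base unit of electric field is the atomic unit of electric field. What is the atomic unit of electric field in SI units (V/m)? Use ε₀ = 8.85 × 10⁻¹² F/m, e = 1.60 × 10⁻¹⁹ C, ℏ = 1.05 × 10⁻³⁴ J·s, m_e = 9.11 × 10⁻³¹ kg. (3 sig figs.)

5.20 × 10¹¹ V/m

E_au = E_h/(e a₀) = m_e²e⁵/((4πε₀)³ℏ⁴)
E_h = 4.38 × 10⁻¹⁸ J
a₀ = 5.26 × 10⁻¹¹ m
E_h/(e·a₀) = 5.20 × 10¹¹ V/m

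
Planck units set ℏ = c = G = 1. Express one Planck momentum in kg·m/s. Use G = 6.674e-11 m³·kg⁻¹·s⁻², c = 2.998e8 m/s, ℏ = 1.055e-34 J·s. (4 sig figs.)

The unique combination of the constants set to 1 with dimensions of momentum is p_P = √(ℏc³/G).
  = √(42.60)
  = 6.527 kg·m/s

6.527 kg·m/s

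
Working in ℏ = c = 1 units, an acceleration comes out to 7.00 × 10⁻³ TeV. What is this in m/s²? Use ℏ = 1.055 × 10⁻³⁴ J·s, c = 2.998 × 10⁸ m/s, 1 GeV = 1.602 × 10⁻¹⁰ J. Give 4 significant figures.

Acceleration is [L]/[T]² = c·[E]/ℏ.
1 GeV → c/ℏ × (1 GeV in J) = 4.552 × 10³² m/s².
Convert the energy scale: 7.00 × 10⁻³ TeV = 7 GeV.
Result: 7 × 4.552 × 10³² = 3.187 × 10³³ m/s².

3.187 × 10³³ m/s²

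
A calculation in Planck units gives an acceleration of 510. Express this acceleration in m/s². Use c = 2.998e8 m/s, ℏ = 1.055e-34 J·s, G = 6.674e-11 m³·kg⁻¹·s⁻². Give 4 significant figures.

2.836e54 m/s²

One Planck acceleration: a_P = √(c⁷/(ℏG)) = 5.560e51 m/s².
510 × 5.560e51 m/s² = 2.836e54 m/s²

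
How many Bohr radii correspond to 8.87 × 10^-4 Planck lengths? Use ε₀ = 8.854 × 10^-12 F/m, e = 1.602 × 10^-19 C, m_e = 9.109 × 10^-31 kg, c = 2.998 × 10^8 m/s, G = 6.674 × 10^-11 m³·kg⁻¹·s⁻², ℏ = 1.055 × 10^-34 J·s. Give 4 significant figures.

Planck length: ℓ_P = √(ℏG/c³) = 1.616 × 10^-35 m
Bohr radius: a₀ = 4πε₀ℏ²/(m_e e²) = 5.297 × 10^-11 m
8.87 × 10^-4 × 1.616 × 10^-35 / 5.297 × 10^-11 = 2.707 × 10^-28

2.707 × 10^-28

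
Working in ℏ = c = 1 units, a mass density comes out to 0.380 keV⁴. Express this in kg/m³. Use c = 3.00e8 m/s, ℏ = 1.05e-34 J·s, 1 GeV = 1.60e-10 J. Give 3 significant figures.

8.85e-5 kg/m³

Mass density is [E]/(c²[L]³) = [E]⁴/(ℏ³c⁵).
1 GeV⁴ → 1/(ℏ³c⁵) × (1 GeV in J)⁴ = 2.33e20 kg/m³.
Convert the energy scale: 0.380 keV⁴ = 3.80e-25 GeV⁴.
Result: 3.80e-25 × 2.33e20 = 8.85e-5 kg/m³.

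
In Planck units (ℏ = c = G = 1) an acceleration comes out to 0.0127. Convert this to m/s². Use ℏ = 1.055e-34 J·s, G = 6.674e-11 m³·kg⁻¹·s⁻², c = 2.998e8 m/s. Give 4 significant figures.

One Planck acceleration: a_P = √(c⁷/(ℏG)) = 5.560e51 m/s².
0.0127 × 5.560e51 m/s² = 7.061e49 m/s²

7.061e49 m/s²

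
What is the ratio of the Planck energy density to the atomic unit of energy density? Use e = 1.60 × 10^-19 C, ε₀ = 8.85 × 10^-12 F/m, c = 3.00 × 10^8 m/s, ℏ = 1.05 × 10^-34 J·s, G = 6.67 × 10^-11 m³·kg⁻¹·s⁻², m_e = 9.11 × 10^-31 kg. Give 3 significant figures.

Planck energy density: u_P = c⁷/(ℏG²) = 4.68 × 10^113 J/m³
atomic unit of energy density: u_au = E_h/a₀³ = m_e⁴e¹⁰/((4πε₀)⁵ℏ⁸) = 3.01 × 10^13 J/m³
ratio = 4.68 × 10^113 / 3.01 × 10^13 = 1.55 × 10^100

1.55 × 10^100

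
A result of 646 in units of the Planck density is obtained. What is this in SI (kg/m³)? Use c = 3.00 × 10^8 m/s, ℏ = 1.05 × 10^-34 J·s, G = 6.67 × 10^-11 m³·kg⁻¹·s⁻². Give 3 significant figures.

3.36 × 10^99 kg/m³

One Planck density: ρ_P = c⁵/(ℏG²) = 5.20 × 10^96 kg/m³.
646 × 5.20 × 10^96 kg/m³ = 3.36 × 10^99 kg/m³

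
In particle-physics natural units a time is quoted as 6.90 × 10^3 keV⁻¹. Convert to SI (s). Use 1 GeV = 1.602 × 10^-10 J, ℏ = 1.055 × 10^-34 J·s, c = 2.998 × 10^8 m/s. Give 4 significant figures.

4.544 × 10^-15 s

A time is [E]⁻¹ in ℏ=c=1; restore one factor of ℏ.
1 GeV⁻¹ → ℏ × (1 GeV in J)⁻¹ = 6.586 × 10^-25 s.
Convert the energy scale: 6.90 × 10^3 keV⁻¹ = 6.90 × 10^9 GeV⁻¹.
Result: 6.90 × 10^9 × 6.586 × 10^-25 = 4.544 × 10^-15 s.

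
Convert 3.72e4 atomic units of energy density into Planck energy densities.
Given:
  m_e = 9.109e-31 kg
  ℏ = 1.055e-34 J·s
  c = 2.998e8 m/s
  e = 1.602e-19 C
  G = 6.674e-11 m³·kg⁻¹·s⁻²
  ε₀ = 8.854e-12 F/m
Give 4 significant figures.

atomic unit of energy density: u_au = E_h/a₀³ = m_e⁴e¹⁰/((4πε₀)⁵ℏ⁸) = 2.929e13 J/m³
Planck energy density: u_P = c⁷/(ℏG²) = 4.632e113 J/m³
3.72e4 × 2.929e13 / 4.632e113 = 2.352e-96

2.352e-96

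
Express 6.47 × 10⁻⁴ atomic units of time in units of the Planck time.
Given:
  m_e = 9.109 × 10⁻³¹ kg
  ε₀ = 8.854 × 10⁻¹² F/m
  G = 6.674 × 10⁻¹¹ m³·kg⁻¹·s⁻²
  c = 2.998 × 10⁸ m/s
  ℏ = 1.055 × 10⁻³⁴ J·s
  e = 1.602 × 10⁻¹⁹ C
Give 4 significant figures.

atomic unit of time: τ_au = (4πε₀)²ℏ³/(m_e e⁴) = 2.423 × 10⁻¹⁷ s
Planck time: t_P = √(ℏG/c⁵) = 5.392 × 10⁻⁴⁴ s
6.47 × 10⁻⁴ × 2.423 × 10⁻¹⁷ / 5.392 × 10⁻⁴⁴ = 2.907 × 10²³

2.907 × 10²³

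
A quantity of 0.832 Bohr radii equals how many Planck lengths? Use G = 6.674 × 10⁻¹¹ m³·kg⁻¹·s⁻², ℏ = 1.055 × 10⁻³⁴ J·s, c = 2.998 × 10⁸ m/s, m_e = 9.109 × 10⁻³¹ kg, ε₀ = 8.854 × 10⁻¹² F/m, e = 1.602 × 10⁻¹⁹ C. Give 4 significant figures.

2.727 × 10²⁴

Bohr radius: a₀ = 4πε₀ℏ²/(m_e e²) = 5.297 × 10⁻¹¹ m
Planck length: ℓ_P = √(ℏG/c³) = 1.616 × 10⁻³⁵ m
0.832 × 5.297 × 10⁻¹¹ / 1.616 × 10⁻³⁵ = 2.727 × 10²⁴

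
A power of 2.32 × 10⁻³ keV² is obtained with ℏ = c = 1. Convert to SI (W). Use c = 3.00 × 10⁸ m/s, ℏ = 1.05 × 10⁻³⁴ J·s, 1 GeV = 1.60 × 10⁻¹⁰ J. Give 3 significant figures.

0.566 W

Power is [E]/[T] = [E]²/ℏ.
1 GeV² → 1/ℏ × (1 GeV in J)² = 2.44 × 10¹⁴ W.
Convert the energy scale: 2.32 × 10⁻³ keV² = 2.32 × 10⁻¹⁵ GeV².
Result: 2.32 × 10⁻¹⁵ × 2.44 × 10¹⁴ = 0.566 W.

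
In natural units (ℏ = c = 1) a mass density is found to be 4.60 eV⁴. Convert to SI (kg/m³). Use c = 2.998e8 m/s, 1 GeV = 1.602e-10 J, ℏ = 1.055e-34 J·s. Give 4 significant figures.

1.065e-15 kg/m³

Mass density is [E]/(c²[L]³) = [E]⁴/(ℏ³c⁵).
1 GeV⁴ → 1/(ℏ³c⁵) × (1 GeV in J)⁴ = 2.316e20 kg/m³.
Convert the energy scale: 4.60 eV⁴ = 4.60e-36 GeV⁴.
Result: 4.60e-36 × 2.316e20 = 1.065e-15 kg/m³.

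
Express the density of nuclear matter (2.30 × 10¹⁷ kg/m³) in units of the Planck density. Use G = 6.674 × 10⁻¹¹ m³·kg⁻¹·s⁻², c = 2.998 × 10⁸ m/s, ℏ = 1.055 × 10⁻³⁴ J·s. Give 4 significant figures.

4.463 × 10⁻⁸⁰

Planck density: ρ_P = c⁵/(ℏG²) = 5.154 × 10⁹⁶ kg/m³.
2.30 × 10¹⁷ / 5.154 × 10⁹⁶ = 4.463 × 10⁻⁸⁰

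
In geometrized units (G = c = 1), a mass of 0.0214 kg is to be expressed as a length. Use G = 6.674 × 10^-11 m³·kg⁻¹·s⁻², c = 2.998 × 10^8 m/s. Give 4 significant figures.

1.589 × 10^-29 m

In G = c = 1 units mass has dimensions of length; the conversion factor is G/c².
0.0214 kg × (G/c²) = 1.589 × 10^-29 m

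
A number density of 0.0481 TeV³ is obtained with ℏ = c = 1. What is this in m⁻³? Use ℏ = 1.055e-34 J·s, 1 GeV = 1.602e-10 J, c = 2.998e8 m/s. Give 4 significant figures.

Number density is [L]⁻³ = [E]³/(ℏc)³.
1 GeV³ → 1/(ℏc)³ × (1 GeV in J)³ = 1.299e47 m⁻³.
Convert the energy scale: 0.0481 TeV³ = 4.81e7 GeV³.
Result: 4.81e7 × 1.299e47 = 6.250e54 m⁻³.

6.250e54 m⁻³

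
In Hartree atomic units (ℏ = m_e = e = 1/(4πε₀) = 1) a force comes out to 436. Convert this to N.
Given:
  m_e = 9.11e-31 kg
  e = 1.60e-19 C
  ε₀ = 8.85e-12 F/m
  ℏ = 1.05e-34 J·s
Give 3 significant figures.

One atomic unit of force: F_au = E_h/a₀ = m_e²e⁶/((4πε₀)³ℏ⁴) = 8.33e-8 N.
436 × 8.33e-8 N = 3.63e-5 N

3.63e-5 N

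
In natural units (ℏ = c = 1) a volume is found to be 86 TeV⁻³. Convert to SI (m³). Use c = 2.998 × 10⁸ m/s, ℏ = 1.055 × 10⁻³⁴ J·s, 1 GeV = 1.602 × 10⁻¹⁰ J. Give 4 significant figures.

Volume is [L]³ = [E]⁻³·(ℏc)³.
1 GeV⁻³ → (ℏc)³ × (1 GeV in J)⁻³ = 7.696 × 10⁻⁴⁸ m³.
Convert the energy scale: 86 TeV⁻³ = 8.60 × 10⁻⁸ GeV⁻³.
Result: 8.60 × 10⁻⁸ × 7.696 × 10⁻⁴⁸ = 6.619 × 10⁻⁵⁵ m³.

6.619 × 10⁻⁵⁵ m³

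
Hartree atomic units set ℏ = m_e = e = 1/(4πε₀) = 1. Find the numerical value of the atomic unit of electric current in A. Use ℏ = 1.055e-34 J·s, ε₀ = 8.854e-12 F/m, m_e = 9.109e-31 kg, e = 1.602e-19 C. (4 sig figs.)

6.612e-3 A

From ℏ = m_e = e = 1/(4πε₀) = 1 the current scale is I_au = e E_h/ℏ = m_e e⁵/((4πε₀)²ℏ³).
E_h = 4.354e-18 J
e·E_h/ℏ = 6.612e-3 A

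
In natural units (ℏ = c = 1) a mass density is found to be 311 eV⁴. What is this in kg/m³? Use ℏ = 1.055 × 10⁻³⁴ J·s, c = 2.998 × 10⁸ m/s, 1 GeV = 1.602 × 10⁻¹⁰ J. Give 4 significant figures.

Mass density is [E]/(c²[L]³) = [E]⁴/(ℏ³c⁵).
1 GeV⁴ → 1/(ℏ³c⁵) × (1 GeV in J)⁴ = 2.316 × 10²⁰ kg/m³.
Convert the energy scale: 311 eV⁴ = 3.11 × 10⁻³⁴ GeV⁴.
Result: 3.11 × 10⁻³⁴ × 2.316 × 10²⁰ = 7.203 × 10⁻¹⁴ kg/m³.

7.203 × 10⁻¹⁴ kg/m³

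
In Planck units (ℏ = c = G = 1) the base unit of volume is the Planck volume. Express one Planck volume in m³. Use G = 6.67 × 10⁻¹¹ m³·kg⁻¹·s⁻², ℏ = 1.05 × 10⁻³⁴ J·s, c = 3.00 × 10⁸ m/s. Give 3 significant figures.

4.18 × 10⁻¹⁰⁵ m³

V_P = (ℏG/c³)^(3/2)
  = √(1.75 × 10⁻²⁰⁹)
  = 4.18 × 10⁻¹⁰⁵ m³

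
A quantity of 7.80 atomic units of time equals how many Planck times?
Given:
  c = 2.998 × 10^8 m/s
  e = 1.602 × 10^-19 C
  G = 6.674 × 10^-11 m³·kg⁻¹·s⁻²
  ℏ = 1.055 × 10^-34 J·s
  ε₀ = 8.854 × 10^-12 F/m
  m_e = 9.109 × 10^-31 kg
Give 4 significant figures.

3.505 × 10^27

atomic unit of time: τ_au = (4πε₀)²ℏ³/(m_e e⁴) = 2.423 × 10^-17 s
Planck time: t_P = √(ℏG/c⁵) = 5.392 × 10^-44 s
7.80 × 2.423 × 10^-17 / 5.392 × 10^-44 = 3.505 × 10^27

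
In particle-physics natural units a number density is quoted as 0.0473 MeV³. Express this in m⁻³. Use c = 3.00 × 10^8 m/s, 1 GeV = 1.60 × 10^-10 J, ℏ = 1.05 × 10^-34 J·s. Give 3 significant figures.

6.20 × 10^36 m⁻³

Number density is [L]⁻³ = [E]³/(ℏc)³.
1 GeV³ → 1/(ℏc)³ × (1 GeV in J)³ = 1.31 × 10^47 m⁻³.
Convert the energy scale: 0.0473 MeV³ = 4.73 × 10^-11 GeV³.
Result: 4.73 × 10^-11 × 1.31 × 10^47 = 6.20 × 10^36 m⁻³.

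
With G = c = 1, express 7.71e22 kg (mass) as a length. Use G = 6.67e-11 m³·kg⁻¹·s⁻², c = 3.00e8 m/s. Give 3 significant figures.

In G = c = 1 units mass has dimensions of length; the conversion factor is G/c².
7.71e22 kg × (G/c²) = 5.71e-5 m

5.71e-5 m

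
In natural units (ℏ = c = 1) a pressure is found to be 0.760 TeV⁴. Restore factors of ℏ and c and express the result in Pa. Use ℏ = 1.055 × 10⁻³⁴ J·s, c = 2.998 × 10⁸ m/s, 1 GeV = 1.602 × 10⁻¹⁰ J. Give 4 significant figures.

Pressure is [E]/[L]³ = [E]⁴/(ℏc)³.
1 GeV⁴ → 1/(ℏc)³ × (1 GeV in J)⁴ = 2.082 × 10³⁷ Pa.
Convert the energy scale: 0.760 TeV⁴ = 7.60 × 10¹¹ GeV⁴.
Result: 7.60 × 10¹¹ × 2.082 × 10³⁷ = 1.582 × 10⁴⁹ Pa.

1.582 × 10⁴⁹ Pa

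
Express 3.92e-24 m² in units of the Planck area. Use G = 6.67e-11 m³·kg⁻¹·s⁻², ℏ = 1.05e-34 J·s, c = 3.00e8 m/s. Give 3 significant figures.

Planck area: A_P = ℏG/c³ = 2.59e-70 m².
3.92e-24 / 2.59e-70 = 1.51e46

1.51e46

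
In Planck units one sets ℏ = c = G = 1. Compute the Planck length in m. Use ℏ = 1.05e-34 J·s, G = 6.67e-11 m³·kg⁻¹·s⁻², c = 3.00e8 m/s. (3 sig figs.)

1.61e-35 m

ℓ_P = √(ℏG/c³)
  = √(2.59e-70)
  = 1.61e-35 m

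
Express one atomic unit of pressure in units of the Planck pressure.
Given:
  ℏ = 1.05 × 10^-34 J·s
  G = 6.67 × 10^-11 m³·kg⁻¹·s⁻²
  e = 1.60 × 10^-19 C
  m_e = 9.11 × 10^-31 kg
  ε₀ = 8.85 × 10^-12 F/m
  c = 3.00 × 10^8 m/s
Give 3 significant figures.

atomic unit of pressure: P_au = E_h/a₀³ = m_e⁴e¹⁰/((4πε₀)⁵ℏ⁸) = 3.01 × 10^13 Pa
Planck pressure: p_P = c⁷/(ℏG²) = 4.68 × 10^113 Pa
ratio = 3.01 × 10^13 / 4.68 × 10^113 = 6.44 × 10^-101

6.44 × 10^-101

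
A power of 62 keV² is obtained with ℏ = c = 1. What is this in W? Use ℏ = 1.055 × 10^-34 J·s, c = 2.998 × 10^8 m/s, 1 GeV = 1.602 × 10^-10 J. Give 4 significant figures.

1.508 × 10^4 W

Power is [E]/[T] = [E]²/ℏ.
1 GeV² → 1/ℏ × (1 GeV in J)² = 2.433 × 10^14 W.
Convert the energy scale: 62 keV² = 6.20 × 10^-11 GeV².
Result: 6.20 × 10^-11 × 2.433 × 10^14 = 1.508 × 10^4 W.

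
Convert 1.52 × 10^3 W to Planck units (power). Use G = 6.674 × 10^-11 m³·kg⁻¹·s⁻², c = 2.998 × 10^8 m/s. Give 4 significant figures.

Planck power: P_P = c⁵/G = 3.629 × 10^52 W.
1.52 × 10^3 / 3.629 × 10^52 = 4.189 × 10^-50

4.189 × 10^-50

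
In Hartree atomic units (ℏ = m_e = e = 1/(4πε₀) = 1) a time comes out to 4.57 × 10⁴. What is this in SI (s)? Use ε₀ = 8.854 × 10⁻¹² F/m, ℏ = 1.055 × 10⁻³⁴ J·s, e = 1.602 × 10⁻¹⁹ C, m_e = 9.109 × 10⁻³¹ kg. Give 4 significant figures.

1.107 × 10⁻¹² s

One atomic unit of time: τ_au = (4πε₀)²ℏ³/(m_e e⁴) = 2.423 × 10⁻¹⁷ s.
4.57 × 10⁴ × 2.423 × 10⁻¹⁷ s = 1.107 × 10⁻¹² s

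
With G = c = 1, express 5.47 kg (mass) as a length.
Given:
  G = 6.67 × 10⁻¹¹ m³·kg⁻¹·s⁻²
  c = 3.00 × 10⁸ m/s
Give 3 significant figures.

In G = c = 1 units mass has dimensions of length; the conversion factor is G/c².
5.47 kg × (G/c²) = 4.05 × 10⁻²⁷ m

4.05 × 10⁻²⁷ m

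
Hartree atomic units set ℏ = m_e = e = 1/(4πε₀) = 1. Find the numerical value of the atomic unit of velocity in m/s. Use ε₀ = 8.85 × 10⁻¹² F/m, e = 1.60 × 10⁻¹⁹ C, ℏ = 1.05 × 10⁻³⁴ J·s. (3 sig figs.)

2.19 × 10⁶ m/s

Dimensional analysis gives v_au = e²/(4πε₀ℏ).
  = 2.56 × 10⁻³⁸ / 1.17 × 10⁻⁴⁴
  = 2.19 × 10⁶ m/s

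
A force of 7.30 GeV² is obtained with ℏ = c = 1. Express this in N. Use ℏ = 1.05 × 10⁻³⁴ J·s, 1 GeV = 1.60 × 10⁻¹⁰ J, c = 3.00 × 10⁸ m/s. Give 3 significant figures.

5.93 × 10⁶ N

Force is [E]/[L] = [E]²/(ℏc); restore (ℏc)⁻¹.
1 GeV² → 1/(ℏc) × (1 GeV in J)² = 8.13 × 10⁵ N.
Result: 7.30 × 8.13 × 10⁵ = 5.93 × 10⁶ N.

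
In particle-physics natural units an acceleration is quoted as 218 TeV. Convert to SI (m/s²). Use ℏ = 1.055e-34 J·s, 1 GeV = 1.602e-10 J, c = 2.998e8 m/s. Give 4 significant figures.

9.924e37 m/s²

Acceleration is [L]/[T]² = c·[E]/ℏ.
1 GeV → c/ℏ × (1 GeV in J) = 4.552e32 m/s².
Convert the energy scale: 218 TeV = 2.18e5 GeV.
Result: 2.18e5 × 4.552e32 = 9.924e37 m/s².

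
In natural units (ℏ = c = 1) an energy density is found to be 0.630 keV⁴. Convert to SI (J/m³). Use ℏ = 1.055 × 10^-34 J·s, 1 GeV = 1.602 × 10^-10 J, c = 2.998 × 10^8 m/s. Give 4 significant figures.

1.311 × 10^13 J/m³

[E]/[L]³ = [E]⁴/(ℏc)³; restore (ℏc)⁻³.
1 GeV⁴ → 1/(ℏc)³ × (1 GeV in J)⁴ = 2.082 × 10^37 J/m³.
Convert the energy scale: 0.630 keV⁴ = 6.30 × 10^-25 GeV⁴.
Result: 6.30 × 10^-25 × 2.082 × 10^37 = 1.311 × 10^13 J/m³.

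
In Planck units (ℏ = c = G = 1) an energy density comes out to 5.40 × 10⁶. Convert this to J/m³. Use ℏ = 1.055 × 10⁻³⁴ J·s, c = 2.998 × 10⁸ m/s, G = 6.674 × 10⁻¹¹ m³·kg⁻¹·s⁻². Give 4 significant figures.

One Planck energy density: u_P = c⁷/(ℏG²) = 4.632 × 10¹¹³ J/m³.
5.40 × 10⁶ × 4.632 × 10¹¹³ J/m³ = 2.501 × 10¹²⁰ J/m³

2.501 × 10¹²⁰ J/m³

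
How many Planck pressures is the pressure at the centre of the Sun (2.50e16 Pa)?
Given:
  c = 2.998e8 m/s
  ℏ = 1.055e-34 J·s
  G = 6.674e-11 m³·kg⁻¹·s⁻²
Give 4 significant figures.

5.397e-98

Planck pressure: p_P = c⁷/(ℏG²) = 4.632e113 Pa.
2.50e16 / 4.632e113 = 5.397e-98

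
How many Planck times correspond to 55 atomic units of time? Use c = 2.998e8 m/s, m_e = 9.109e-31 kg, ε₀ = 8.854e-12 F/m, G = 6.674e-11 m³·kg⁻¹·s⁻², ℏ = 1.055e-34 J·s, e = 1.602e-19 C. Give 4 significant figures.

2.471e28

atomic unit of time: τ_au = (4πε₀)²ℏ³/(m_e e⁴) = 2.423e-17 s
Planck time: t_P = √(ℏG/c⁵) = 5.392e-44 s
55 × 2.423e-17 / 5.392e-44 = 2.471e28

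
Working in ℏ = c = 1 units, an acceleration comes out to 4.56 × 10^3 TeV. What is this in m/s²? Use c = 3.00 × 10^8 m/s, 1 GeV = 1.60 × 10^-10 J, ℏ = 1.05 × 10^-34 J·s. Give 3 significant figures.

2.08 × 10^39 m/s²

Acceleration is [L]/[T]² = c·[E]/ℏ.
1 GeV → c/ℏ × (1 GeV in J) = 4.57 × 10^32 m/s².
Convert the energy scale: 4.56 × 10^3 TeV = 4.56 × 10^6 GeV.
Result: 4.56 × 10^6 × 4.57 × 10^32 = 2.08 × 10^39 m/s².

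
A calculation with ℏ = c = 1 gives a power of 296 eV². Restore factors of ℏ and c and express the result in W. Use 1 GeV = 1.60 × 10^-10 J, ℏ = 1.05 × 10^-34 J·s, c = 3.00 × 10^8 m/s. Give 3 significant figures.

Power is [E]/[T] = [E]²/ℏ.
1 GeV² → 1/ℏ × (1 GeV in J)² = 2.44 × 10^14 W.
Convert the energy scale: 296 eV² = 2.96 × 10^-16 GeV².
Result: 2.96 × 10^-16 × 2.44 × 10^14 = 0.0722 W.

0.0722 W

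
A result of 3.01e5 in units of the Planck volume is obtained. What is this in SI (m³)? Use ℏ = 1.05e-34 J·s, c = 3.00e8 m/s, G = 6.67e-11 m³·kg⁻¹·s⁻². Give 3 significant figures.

1.26e-99 m³

One Planck volume: V_P = (ℏG/c³)^(3/2) = 4.18e-105 m³.
3.01e5 × 4.18e-105 m³ = 1.26e-99 m³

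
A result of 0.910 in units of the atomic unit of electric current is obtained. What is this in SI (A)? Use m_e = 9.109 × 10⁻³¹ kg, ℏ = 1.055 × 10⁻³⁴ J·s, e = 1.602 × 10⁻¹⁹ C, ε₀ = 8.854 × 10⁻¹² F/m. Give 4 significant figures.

6.017 × 10⁻³ A

One atomic unit of electric current: I_au = e E_h/ℏ = m_e e⁵/((4πε₀)²ℏ³) = 6.612 × 10⁻³ A.
0.910 × 6.612 × 10⁻³ A = 6.017 × 10⁻³ A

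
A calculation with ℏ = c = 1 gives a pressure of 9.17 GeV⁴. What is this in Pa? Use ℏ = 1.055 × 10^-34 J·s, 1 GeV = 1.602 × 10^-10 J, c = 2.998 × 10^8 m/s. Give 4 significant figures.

Pressure is [E]/[L]³ = [E]⁴/(ℏc)³.
1 GeV⁴ → 1/(ℏc)³ × (1 GeV in J)⁴ = 2.082 × 10^37 Pa.
Result: 9.17 × 2.082 × 10^37 = 1.909 × 10^38 Pa.

1.909 × 10^38 Pa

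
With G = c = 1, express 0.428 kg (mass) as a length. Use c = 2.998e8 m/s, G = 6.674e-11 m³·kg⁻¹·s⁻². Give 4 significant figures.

In G = c = 1 units mass has dimensions of length; the conversion factor is G/c².
0.428 kg × (G/c²) = 3.178e-28 m

3.178e-28 m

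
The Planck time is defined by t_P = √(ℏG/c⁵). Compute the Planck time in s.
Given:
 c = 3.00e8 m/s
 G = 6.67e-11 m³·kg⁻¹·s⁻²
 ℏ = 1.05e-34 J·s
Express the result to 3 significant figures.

5.37e-44 s

t_P = √(ℏG/c⁵)
  = √(2.88e-87)
  = 5.37e-44 s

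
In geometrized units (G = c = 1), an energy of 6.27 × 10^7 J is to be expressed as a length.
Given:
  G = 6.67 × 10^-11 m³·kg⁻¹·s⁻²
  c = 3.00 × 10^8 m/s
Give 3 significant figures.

5.16 × 10^-37 m

Energy → length via G/c⁴.
6.27 × 10^7 J × (G/c⁴) = 5.16 × 10^-37 m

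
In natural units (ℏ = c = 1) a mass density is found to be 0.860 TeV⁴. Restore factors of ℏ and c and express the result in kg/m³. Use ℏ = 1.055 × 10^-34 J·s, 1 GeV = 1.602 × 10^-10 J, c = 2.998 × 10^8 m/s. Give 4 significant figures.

1.992 × 10^32 kg/m³

Mass density is [E]/(c²[L]³) = [E]⁴/(ℏ³c⁵).
1 GeV⁴ → 1/(ℏ³c⁵) × (1 GeV in J)⁴ = 2.316 × 10^20 kg/m³.
Convert the energy scale: 0.860 TeV⁴ = 8.60 × 10^11 GeV⁴.
Result: 8.60 × 10^11 × 2.316 × 10^20 = 1.992 × 10^32 kg/m³.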